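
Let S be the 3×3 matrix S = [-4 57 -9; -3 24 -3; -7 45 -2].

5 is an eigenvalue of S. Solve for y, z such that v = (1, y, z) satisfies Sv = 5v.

0, -1

We need (S - 5I)v = 0.
S - 5I = [[-9, 57, -9], [-3, 19, -3], [-7, 45, -7]].
Row 1: (-9)·1 + (57)·y + (-9)·z = 0
Row 2: (-3)·1 + (19)·y + (-3)·z = 0
Row 3: (-7)·1 + (45)·y + (-7)·z = 0
Solving gives y = 0, z = -1.
Check: S·(1, 0, -1) = (5, 0, -5) = 5·(1, 0, -1).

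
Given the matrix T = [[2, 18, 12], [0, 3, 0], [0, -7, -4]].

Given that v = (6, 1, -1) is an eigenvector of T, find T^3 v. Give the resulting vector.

(162, 27, -27)

First find the eigenvalue: Tv = (18, 3, -3) = 3·(6, 1, -1), so λ = 3.
Then T^3 v = λ^3·v = 3^3·(6, 1, -1) = 27·(6, 1, -1) = (162, 27, -27).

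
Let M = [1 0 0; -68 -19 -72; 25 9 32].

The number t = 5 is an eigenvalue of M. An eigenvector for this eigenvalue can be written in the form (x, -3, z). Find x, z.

0, 1

We need (M - 5I)v = 0.
M - 5I = [[-4, 0, 0], [-68, -24, -72], [25, 9, 27]].
Row 1: (-4)·x + (0)·-3 + (0)·z = 0
Row 2: (-68)·x + (-24)·-3 + (-72)·z = 0
Row 3: (25)·x + (9)·-3 + (27)·z = 0
Solving gives x = 0, z = 1.
Check: M·(0, -3, 1) = (0, -15, 5) = 5·(0, -3, 1).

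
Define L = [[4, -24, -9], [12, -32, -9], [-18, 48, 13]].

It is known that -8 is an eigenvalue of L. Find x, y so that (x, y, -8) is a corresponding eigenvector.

4, 5

We need (L + 8I)v = 0.
L + 8I = [[12, -24, -9], [12, -24, -9], [-18, 48, 21]].
Row 1: (12)·x + (-24)·y + (-9)·-8 = 0
Row 2: (12)·x + (-24)·y + (-9)·-8 = 0
Row 3: (-18)·x + (48)·y + (21)·-8 = 0
Solving gives x = 4, y = 5.
Check: L·(4, 5, -8) = (-32, -40, 64) = -8·(4, 5, -8).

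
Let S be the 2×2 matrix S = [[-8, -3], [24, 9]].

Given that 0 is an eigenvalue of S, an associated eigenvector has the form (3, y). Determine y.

-8

We need (S)v = 0.
S = [[-8, -3], [24, 9]].
Row 1: (-8)·3 + (-3)·y = 0
Row 2: (24)·3 + (9)·y = 0
Solving gives y = -8.
Check: S·(3, -8) = (0, 0) = 0·(3, -8).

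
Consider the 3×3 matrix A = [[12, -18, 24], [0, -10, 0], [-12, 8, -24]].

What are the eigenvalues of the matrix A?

-12, -10, 0

Set up det(sI - A) = 0.
Expanding along the first row, p(s) = s^3 + 22s^2 + 120s.
Since p(-10) = 0, s = -10 is a root.
Dividing by (s + 10) leaves s^2 + 12s.
The quadratic factors as (s + 12)·s.
Eigenvalues: -12, -10, 0.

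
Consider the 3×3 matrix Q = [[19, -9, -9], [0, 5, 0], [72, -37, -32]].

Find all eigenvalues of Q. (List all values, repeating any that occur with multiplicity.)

-8, -5, 5

Compute the characteristic polynomial p(r) = det(rI - Q).
Expanding the 3×3 determinant: p(r) = r^3 + 8r^2 - 25r - 200.
Try r = -5: p(-5) = 0, so -5 is a root.
Dividing by (r + 5) leaves r^2 + 3r - 40.
The quadratic factors as (r + 8)·(r - 5).
Eigenvalues: -8, -5, 5.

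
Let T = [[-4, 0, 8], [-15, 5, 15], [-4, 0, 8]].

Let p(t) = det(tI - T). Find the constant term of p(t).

0

p(t) = t^3 - 9t^2 + 20t.
The constant term is 0.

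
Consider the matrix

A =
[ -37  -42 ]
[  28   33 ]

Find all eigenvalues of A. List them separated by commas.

-9, 5

det(A - rI) = (-37 - r)(33 - r) - (-42)·(28) = r^2 + 4r - 45.
This factors as (r + 9)·(r - 5) = 0.
Eigenvalues: -9, 5.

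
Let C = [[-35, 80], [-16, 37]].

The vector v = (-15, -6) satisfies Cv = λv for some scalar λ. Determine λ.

Compute Cv: C·(-15, -6) = (45, 18).
Since Cv = λv, compare component 1: 45 = λ·-15, so λ = -3.

-3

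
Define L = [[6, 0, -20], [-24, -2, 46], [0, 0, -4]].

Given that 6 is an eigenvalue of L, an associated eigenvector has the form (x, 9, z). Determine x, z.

We need (L - 6I)v = 0.
L - 6I = [[0, 0, -20], [-24, -8, 46], [0, 0, -10]].
Row 1: (0)·x + (0)·9 + (-20)·z = 0
Row 2: (-24)·x + (-8)·9 + (46)·z = 0
Row 3: (0)·x + (0)·9 + (-10)·z = 0
Solving gives x = -3, z = 0.
Check: L·(-3, 9, 0) = (-18, 54, 0) = 6·(-3, 9, 0).

-3, 0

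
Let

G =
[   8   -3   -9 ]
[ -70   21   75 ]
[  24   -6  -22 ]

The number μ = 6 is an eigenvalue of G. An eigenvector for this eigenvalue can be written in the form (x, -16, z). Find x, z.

We need (G - 6I)v = 0.
G - 6I = [[2, -3, -9], [-70, 15, 75], [24, -6, -28]].
Row 1: (2)·x + (-3)·-16 + (-9)·z = 0
Row 2: (-70)·x + (15)·-16 + (75)·z = 0
Row 3: (24)·x + (-6)·-16 + (-28)·z = 0
Solving gives x = 3, z = 6.
Check: G·(3, -16, 6) = (18, -96, 36) = 6·(3, -16, 6).

3, 6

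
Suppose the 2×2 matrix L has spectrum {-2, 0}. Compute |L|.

det(L) is the product of the eigenvalues: (-2) · (0) = 0.

0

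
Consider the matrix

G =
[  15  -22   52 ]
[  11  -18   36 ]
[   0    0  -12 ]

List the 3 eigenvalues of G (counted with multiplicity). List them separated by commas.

Compute the characteristic polynomial p(λ) = det(λI - G).
Expanding the 3×3 determinant: p(λ) = λ^3 + 15λ^2 + 8λ - 336.
Rational-root test: λ = 4 gives p(4) = 0.
Dividing by (λ - 4) leaves λ^2 + 19λ + 84.
The quadratic factors as (λ + 12)·(λ + 7).
Eigenvalues: -12, -7, 4.

-12, -7, 4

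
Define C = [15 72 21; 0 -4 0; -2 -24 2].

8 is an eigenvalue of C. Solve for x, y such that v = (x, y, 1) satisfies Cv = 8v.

We need (C - 8I)v = 0.
C - 8I = [[7, 72, 21], [0, -12, 0], [-2, -24, -6]].
Row 1: (7)·x + (72)·y + (21)·1 = 0
Row 2: (0)·x + (-12)·y + (0)·1 = 0
Row 3: (-2)·x + (-24)·y + (-6)·1 = 0
Solving gives x = -3, y = 0.
Check: C·(-3, 0, 1) = (-24, 0, 8) = 8·(-3, 0, 1).

-3, 0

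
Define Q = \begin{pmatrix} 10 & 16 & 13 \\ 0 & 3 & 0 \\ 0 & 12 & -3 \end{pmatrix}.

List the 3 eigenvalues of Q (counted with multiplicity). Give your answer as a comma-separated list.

Set up det(λI - Q) = 0.
Cofactor expansion gives p(λ) = λ^3 - 10λ^2 - 9λ + 90.
Since p(-3) = 0, λ = -3 is a root.
Factor out (λ + 3): p(λ) = (λ + 3)·(λ^2 - 13λ + 30).
The quadratic factors as (λ - 3)·(λ - 10).
Eigenvalues: -3, 3, 10.

-3, 3, 10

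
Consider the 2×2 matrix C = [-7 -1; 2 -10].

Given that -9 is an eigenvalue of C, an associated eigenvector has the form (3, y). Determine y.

We need (C + 9I)v = 0.
C + 9I = [[2, -1], [2, -1]].
Row 1: (2)·3 + (-1)·y = 0
Row 2: (2)·3 + (-1)·y = 0
Solving gives y = 6.
Check: C·(3, 6) = (-27, -54) = -9·(3, 6).

6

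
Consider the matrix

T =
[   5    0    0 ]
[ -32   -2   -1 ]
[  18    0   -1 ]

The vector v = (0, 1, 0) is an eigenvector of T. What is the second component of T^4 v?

First find the eigenvalue: Tv = (0, -2, 0) = -2·(0, 1, 0), so λ = -2.
Then T^4 v = λ^4·v = (-2)^4·(0, 1, 0) = 16·(0, 1, 0) = (0, 16, 0).

16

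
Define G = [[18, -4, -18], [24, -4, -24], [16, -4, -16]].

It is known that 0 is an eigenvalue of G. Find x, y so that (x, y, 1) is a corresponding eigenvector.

1, 0

We need (G)v = 0.
G = [[18, -4, -18], [24, -4, -24], [16, -4, -16]].
Row 1: (18)·x + (-4)·y + (-18)·1 = 0
Row 2: (24)·x + (-4)·y + (-24)·1 = 0
Row 3: (16)·x + (-4)·y + (-16)·1 = 0
Solving gives x = 1, y = 0.
Check: G·(1, 0, 1) = (0, 0, 0) = 0·(1, 0, 1).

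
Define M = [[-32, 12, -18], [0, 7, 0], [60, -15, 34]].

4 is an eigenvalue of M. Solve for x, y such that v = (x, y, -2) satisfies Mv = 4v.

We need (M - 4I)v = 0.
M - 4I = [[-36, 12, -18], [0, 3, 0], [60, -15, 30]].
Row 1: (-36)·x + (12)·y + (-18)·-2 = 0
Row 2: (0)·x + (3)·y + (0)·-2 = 0
Row 3: (60)·x + (-15)·y + (30)·-2 = 0
Solving gives x = 1, y = 0.
Check: M·(1, 0, -2) = (4, 0, -8) = 4·(1, 0, -2).

1, 0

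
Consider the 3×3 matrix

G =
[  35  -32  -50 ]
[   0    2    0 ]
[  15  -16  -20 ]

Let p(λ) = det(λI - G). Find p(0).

-100

p(0) = det(0·I − G) = det(−G) = (−1)^3·det(G).
det(G) = 100, so p(0) = -100.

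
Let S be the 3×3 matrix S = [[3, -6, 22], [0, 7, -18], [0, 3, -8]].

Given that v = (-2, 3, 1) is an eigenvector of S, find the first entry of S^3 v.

-2

First find the eigenvalue: Sv = (-2, 3, 1) = 1·(-2, 3, 1), so λ = 1.
Then S^3 v = λ^3·v = 1^3·(-2, 3, 1) = 1·(-2, 3, 1) = (-2, 3, 1).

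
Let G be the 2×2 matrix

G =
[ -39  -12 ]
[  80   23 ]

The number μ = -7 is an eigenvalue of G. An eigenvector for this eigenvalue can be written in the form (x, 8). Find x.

-3

We need (G + 7I)v = 0.
G + 7I = [[-32, -12], [80, 30]].
Row 1: (-32)·x + (-12)·8 = 0
Row 2: (80)·x + (30)·8 = 0
Solving gives x = -3.
Check: G·(-3, 8) = (21, -56) = -7·(-3, 8).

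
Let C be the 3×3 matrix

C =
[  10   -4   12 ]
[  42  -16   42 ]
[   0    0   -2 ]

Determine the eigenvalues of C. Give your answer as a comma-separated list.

-4, -2, -2

The characteristic polynomial is p(λ) = det(λI - C).
Expanding the 3×3 determinant: p(λ) = λ^3 + 8λ^2 + 20λ + 16.
Since p(-2) = 0, λ = -2 is a root.
Dividing by (λ + 2) leaves λ^2 + 6λ + 8.
The quadratic factors as (λ + 4)·(λ + 2).
Eigenvalues: -4, -2, -2.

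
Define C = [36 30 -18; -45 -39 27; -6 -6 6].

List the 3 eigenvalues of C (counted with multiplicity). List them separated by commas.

The characteristic polynomial is p(r) = det(rI - C).
Expanding the 3×3 determinant: p(r) = r^3 - 3r^2 - 18r.
Try r = 6: p(6) = 0, so 6 is a root.
Factor out (r - 6): p(r) = (r - 6)·(r^2 + 3r).
The quadratic factors as (r + 3)·r.
Eigenvalues: -3, 0, 6.

-3, 0, 6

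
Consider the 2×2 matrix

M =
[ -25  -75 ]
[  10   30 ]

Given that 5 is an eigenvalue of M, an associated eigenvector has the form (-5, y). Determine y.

We need (M - 5I)v = 0.
M - 5I = [[-30, -75], [10, 25]].
Row 1: (-30)·-5 + (-75)·y = 0
Row 2: (10)·-5 + (25)·y = 0
Solving gives y = 2.
Check: M·(-5, 2) = (-25, 10) = 5·(-5, 2).

2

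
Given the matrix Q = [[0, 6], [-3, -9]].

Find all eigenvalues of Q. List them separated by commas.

-6, -3

det(Q - sI) = (0 - s)(-9 - s) - (6)·(-3) = s^2 + 9s + 18.
This factors as (s + 6)·(s + 3) = 0.
Eigenvalues: -6, -3.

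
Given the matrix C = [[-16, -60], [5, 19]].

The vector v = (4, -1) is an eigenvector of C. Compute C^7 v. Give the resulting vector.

(-4, 1)

First find the eigenvalue: Cv = (-4, 1) = -1·(4, -1), so λ = -1.
Then C^7 v = λ^7·v = (-1)^7·(4, -1) = -1·(4, -1) = (-4, 1).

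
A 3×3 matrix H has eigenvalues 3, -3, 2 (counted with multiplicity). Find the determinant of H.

det(H) is the product of the eigenvalues: (3) · (-3) · (2) = -18.

-18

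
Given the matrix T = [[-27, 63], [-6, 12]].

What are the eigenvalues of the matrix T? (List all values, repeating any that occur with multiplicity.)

det(T - λI) = (-27 - λ)(12 - λ) - (63)·(-6) = λ^2 + 15λ + 54.
This factors as (λ + 9)·(λ + 6) = 0.
Eigenvalues: -9, -6.

-9, -6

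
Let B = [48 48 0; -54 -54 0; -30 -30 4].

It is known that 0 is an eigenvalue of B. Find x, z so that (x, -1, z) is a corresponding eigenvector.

We need (B)v = 0.
B = [[48, 48, 0], [-54, -54, 0], [-30, -30, 4]].
Row 1: (48)·x + (48)·-1 + (0)·z = 0
Row 2: (-54)·x + (-54)·-1 + (0)·z = 0
Row 3: (-30)·x + (-30)·-1 + (4)·z = 0
Solving gives x = 1, z = 0.
Check: B·(1, -1, 0) = (0, 0, 0) = 0·(1, -1, 0).

1, 0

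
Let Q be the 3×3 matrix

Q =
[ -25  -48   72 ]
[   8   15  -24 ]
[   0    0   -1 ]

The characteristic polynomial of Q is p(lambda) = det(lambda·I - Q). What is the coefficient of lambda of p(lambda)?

19

p(lambda) = lambda^3 + 11·lambda^2 + 19·lambda + 9.
The coefficient of lambda is 19.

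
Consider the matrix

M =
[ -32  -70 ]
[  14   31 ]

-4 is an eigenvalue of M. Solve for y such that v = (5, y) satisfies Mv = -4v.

We need (M + 4I)v = 0.
M + 4I = [[-28, -70], [14, 35]].
Row 1: (-28)·5 + (-70)·y = 0
Row 2: (14)·5 + (35)·y = 0
Solving gives y = -2.
Check: M·(5, -2) = (-20, 8) = -4·(5, -2).

-2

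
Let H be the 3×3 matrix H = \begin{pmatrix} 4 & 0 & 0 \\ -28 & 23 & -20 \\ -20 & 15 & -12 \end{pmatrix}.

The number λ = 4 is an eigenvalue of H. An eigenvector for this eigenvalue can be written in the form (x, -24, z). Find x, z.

We need (H - 4I)v = 0.
H - 4I = [[0, 0, 0], [-28, 19, -20], [-20, 15, -16]].
Row 1: (0)·x + (0)·-24 + (0)·z = 0
Row 2: (-28)·x + (19)·-24 + (-20)·z = 0
Row 3: (-20)·x + (15)·-24 + (-16)·z = 0
Solving gives x = -2, z = -20.
Check: H·(-2, -24, -20) = (-8, -96, -80) = 4·(-2, -24, -20).

-2, -20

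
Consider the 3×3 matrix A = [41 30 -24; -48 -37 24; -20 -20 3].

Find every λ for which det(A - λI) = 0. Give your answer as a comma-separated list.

-7, 3, 11

Compute the characteristic polynomial p(t) = det(tI - A).
Expanding the 3×3 determinant: p(t) = t^3 - 7t^2 - 65t + 231.
Since p(3) = 0, t = 3 is a root.
Dividing by (t - 3) leaves t^2 - 4t - 77.
The quadratic factors as (t + 7)·(t - 11).
Eigenvalues: -7, 3, 11.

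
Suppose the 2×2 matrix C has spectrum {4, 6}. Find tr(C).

10

trace(C) is the sum of the eigenvalues: (4) + (6) = 10.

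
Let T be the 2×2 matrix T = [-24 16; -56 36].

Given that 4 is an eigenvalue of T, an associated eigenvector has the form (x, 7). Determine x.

We need (T - 4I)v = 0.
T - 4I = [[-28, 16], [-56, 32]].
Row 1: (-28)·x + (16)·7 = 0
Row 2: (-56)·x + (32)·7 = 0
Solving gives x = 4.
Check: T·(4, 7) = (16, 28) = 4·(4, 7).

4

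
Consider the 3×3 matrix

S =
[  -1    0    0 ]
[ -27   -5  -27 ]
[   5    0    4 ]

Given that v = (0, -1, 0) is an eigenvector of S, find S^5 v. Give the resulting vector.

(0, 3125, 0)

First find the eigenvalue: Sv = (0, 5, 0) = -5·(0, -1, 0), so λ = -5.
Then S^5 v = λ^5·v = (-5)^5·(0, -1, 0) = -3125·(0, -1, 0) = (0, 3125, 0).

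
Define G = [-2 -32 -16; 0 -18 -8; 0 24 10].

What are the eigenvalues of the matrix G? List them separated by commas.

Compute the characteristic polynomial p(μ) = det(μI - G).
Expanding along the first row, p(μ) = μ^3 + 10μ^2 + 28μ + 24.
Try μ = -2: p(-2) = 0, so -2 is a root.
Dividing by (μ + 2) leaves μ^2 + 8μ + 12.
The quadratic factors as (μ + 6)·(μ + 2).
Eigenvalues: -6, -2, -2.

-6, -2, -2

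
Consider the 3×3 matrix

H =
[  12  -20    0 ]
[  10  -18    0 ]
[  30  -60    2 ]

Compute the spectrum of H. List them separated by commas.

-8, 2, 2

Compute the characteristic polynomial p(s) = det(sI - H).
Expanding the 3×3 determinant: p(s) = s^3 + 4s^2 - 28s + 32.
Try s = 2: p(2) = 0, so 2 is a root.
Factor out (s - 2): p(s) = (s - 2)·(s^2 + 6s - 16).
The quadratic factors as (s + 8)·(s - 2).
Eigenvalues: -8, 2, 2.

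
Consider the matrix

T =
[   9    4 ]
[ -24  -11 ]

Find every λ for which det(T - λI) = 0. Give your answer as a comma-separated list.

-3, 1

det(T - λI) = (9 - λ)(-11 - λ) - (4)·(-24) = λ^2 + 2λ - 3.
This factors as (λ + 3)·(λ - 1) = 0.
Eigenvalues: -3, 1.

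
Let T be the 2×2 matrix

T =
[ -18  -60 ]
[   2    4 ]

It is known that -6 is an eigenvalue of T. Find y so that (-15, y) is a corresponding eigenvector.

3

We need (T + 6I)v = 0.
T + 6I = [[-12, -60], [2, 10]].
Row 1: (-12)·-15 + (-60)·y = 0
Row 2: (2)·-15 + (10)·y = 0
Solving gives y = 3.
Check: T·(-15, 3) = (90, -18) = -6·(-15, 3).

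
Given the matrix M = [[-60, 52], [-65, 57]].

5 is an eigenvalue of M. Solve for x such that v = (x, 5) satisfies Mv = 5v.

4

We need (M - 5I)v = 0.
M - 5I = [[-65, 52], [-65, 52]].
Row 1: (-65)·x + (52)·5 = 0
Row 2: (-65)·x + (52)·5 = 0
Solving gives x = 4.
Check: M·(4, 5) = (20, 25) = 5·(4, 5).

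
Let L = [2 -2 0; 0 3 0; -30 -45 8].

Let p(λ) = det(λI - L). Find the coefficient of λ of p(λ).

46

p(λ) = λ^3 - 13λ^2 + 46λ - 48.
The coefficient of λ is 46.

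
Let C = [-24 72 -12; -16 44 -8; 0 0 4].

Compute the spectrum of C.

Compute the characteristic polynomial p(t) = det(tI - C).
Expanding the 3×3 determinant: p(t) = t^3 - 24t^2 + 176t - 384.
Rational-root test: t = 12 gives p(12) = 0.
Factor out (t - 12): p(t) = (t - 12)·(t^2 - 12t + 32).
The quadratic factors as (t - 4)·(t - 8).
Eigenvalues: 4, 8, 12.

4, 8, 12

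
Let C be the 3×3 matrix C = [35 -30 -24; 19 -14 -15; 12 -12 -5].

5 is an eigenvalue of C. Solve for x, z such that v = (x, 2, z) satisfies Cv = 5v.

We need (C - 5I)v = 0.
C - 5I = [[30, -30, -24], [19, -19, -15], [12, -12, -10]].
Row 1: (30)·x + (-30)·2 + (-24)·z = 0
Row 2: (19)·x + (-19)·2 + (-15)·z = 0
Row 3: (12)·x + (-12)·2 + (-10)·z = 0
Solving gives x = 2, z = 0.
Check: C·(2, 2, 0) = (10, 10, 0) = 5·(2, 2, 0).

2, 0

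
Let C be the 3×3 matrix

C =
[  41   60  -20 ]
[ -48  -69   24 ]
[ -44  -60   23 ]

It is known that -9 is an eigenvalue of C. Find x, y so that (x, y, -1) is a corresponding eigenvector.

We need (C + 9I)v = 0.
C + 9I = [[50, 60, -20], [-48, -60, 24], [-44, -60, 32]].
Row 1: (50)·x + (60)·y + (-20)·-1 = 0
Row 2: (-48)·x + (-60)·y + (24)·-1 = 0
Row 3: (-44)·x + (-60)·y + (32)·-1 = 0
Solving gives x = 2, y = -2.
Check: C·(2, -2, -1) = (-18, 18, 9) = -9·(2, -2, -1).

2, -2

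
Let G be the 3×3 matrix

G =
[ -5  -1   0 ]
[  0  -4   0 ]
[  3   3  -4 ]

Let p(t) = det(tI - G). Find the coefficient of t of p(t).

p(t) = t^3 + 13t^2 + 56t + 80.
The coefficient of t is 56.

56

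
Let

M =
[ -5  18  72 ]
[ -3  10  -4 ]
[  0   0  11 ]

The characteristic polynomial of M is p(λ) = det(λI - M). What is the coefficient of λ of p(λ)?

p(λ) = λ^3 - 16λ^2 + 59λ - 44.
The coefficient of λ is 59.

59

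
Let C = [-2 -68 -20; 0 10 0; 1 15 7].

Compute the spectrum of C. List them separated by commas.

2, 3, 10

Compute the characteristic polynomial p(λ) = det(λI - C).
Expanding along the first row, p(λ) = λ^3 - 15λ^2 + 56λ - 60.
Since p(2) = 0, λ = 2 is a root.
Factor out (λ - 2): p(λ) = (λ - 2)·(λ^2 - 13λ + 30).
The quadratic factors as (λ - 3)·(λ - 10).
Eigenvalues: 2, 3, 10.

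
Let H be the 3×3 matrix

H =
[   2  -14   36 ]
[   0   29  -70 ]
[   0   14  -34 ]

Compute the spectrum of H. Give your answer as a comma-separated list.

-6, 1, 2

Set up det(λI - H) = 0.
Expanding the 3×3 determinant: p(λ) = λ^3 + 3λ^2 - 16λ + 12.
Since p(2) = 0, λ = 2 is a root.
Factor out (λ - 2): p(λ) = (λ - 2)·(λ^2 + 5λ - 6).
The quadratic factors as (λ + 6)·(λ - 1).
Eigenvalues: -6, 1, 2.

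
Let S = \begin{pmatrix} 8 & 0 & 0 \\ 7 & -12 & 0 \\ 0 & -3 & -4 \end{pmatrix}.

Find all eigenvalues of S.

S is lower triangular, so its eigenvalues are the diagonal entries.
Diagonal: 8, -12, -4.

-12, -4, 8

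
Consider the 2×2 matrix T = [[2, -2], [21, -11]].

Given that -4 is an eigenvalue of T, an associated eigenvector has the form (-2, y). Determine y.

-6

We need (T + 4I)v = 0.
T + 4I = [[6, -2], [21, -7]].
Row 1: (6)·-2 + (-2)·y = 0
Row 2: (21)·-2 + (-7)·y = 0
Solving gives y = -6.
Check: T·(-2, -6) = (8, 24) = -4·(-2, -6).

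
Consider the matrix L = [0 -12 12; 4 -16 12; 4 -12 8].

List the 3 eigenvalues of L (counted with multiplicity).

Set up det(μI - L) = 0.
Expanding the 3×3 determinant: p(μ) = μ^3 + 8μ^2 + 16μ.
Rational-root test: μ = 0 gives p(0) = 0.
Dividing by μ leaves μ^2 + 8μ + 16.
The quadratic factor is (μ + 4)^2.
Eigenvalues: -4, -4, 0.

-4, -4, 0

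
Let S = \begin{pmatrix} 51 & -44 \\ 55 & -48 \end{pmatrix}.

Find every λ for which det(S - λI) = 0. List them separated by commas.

det(S - λI) = (51 - λ)(-48 - λ) - (-44)·(55) = λ^2 - 3λ - 28.
This factors as (λ + 4)·(λ - 7) = 0.
Eigenvalues: -4, 7.

-4, 7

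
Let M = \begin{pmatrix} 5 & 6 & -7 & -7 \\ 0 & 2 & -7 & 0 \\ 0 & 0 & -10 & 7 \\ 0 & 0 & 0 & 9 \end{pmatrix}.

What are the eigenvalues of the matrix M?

M is upper triangular, so its eigenvalues are the diagonal entries.
Diagonal: 5, 2, -10, 9.

-10, 2, 5, 9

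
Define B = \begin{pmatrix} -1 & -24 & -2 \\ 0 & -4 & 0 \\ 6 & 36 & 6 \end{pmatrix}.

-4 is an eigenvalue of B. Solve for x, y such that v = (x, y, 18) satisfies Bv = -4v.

-12, -3

We need (B + 4I)v = 0.
B + 4I = [[3, -24, -2], [0, 0, 0], [6, 36, 10]].
Row 1: (3)·x + (-24)·y + (-2)·18 = 0
Row 2: (0)·x + (0)·y + (0)·18 = 0
Row 3: (6)·x + (36)·y + (10)·18 = 0
Solving gives x = -12, y = -3.
Check: B·(-12, -3, 18) = (48, 12, -72) = -4·(-12, -3, 18).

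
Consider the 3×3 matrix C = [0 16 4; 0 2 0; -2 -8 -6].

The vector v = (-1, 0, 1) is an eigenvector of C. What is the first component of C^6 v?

First find the eigenvalue: Cv = (4, 0, -4) = -4·(-1, 0, 1), so λ = -4.
Then C^6 v = λ^6·v = (-4)^6·(-1, 0, 1) = 4096·(-1, 0, 1) = (-4096, 0, 4096).

-4096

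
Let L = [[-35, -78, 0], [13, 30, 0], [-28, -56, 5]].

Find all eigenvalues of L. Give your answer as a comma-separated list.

Set up det(tI - L) = 0.
Expanding the 3×3 determinant: p(t) = t^3 - 61t + 180.
Try t = 4: p(4) = 0, so 4 is a root.
Dividing by (t - 4) leaves t^2 + 4t - 45.
The quadratic factors as (t + 9)·(t - 5).
Eigenvalues: -9, 4, 5.

-9, 4, 5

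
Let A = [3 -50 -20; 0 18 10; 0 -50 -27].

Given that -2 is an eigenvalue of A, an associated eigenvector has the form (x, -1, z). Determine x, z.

We need (A + 2I)v = 0.
A + 2I = [[5, -50, -20], [0, 20, 10], [0, -50, -25]].
Row 1: (5)·x + (-50)·-1 + (-20)·z = 0
Row 2: (0)·x + (20)·-1 + (10)·z = 0
Row 3: (0)·x + (-50)·-1 + (-25)·z = 0
Solving gives x = -2, z = 2.
Check: A·(-2, -1, 2) = (4, 2, -4) = -2·(-2, -1, 2).

-2, 2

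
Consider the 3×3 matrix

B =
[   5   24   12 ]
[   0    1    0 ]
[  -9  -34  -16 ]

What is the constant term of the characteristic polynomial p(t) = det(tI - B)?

p(0) = det(0·I − B) = det(−B) = (−1)^3·det(B).
det(B) = 28, so p(0) = -28.

-28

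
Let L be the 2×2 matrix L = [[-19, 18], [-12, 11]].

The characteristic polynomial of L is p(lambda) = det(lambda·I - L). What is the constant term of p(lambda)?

p(lambda) = lambda^2 + 8·lambda + 7.
The constant term is 7.

7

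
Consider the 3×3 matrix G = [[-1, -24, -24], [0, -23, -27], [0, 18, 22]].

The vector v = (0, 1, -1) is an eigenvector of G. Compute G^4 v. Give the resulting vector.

First find the eigenvalue: Gv = (0, 4, -4) = 4·(0, 1, -1), so λ = 4.
Then G^4 v = λ^4·v = 4^4·(0, 1, -1) = 256·(0, 1, -1) = (0, 256, -256).

(0, 256, -256)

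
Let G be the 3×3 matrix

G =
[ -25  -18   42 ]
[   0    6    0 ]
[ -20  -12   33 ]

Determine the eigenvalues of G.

3, 5, 6

Set up det(λI - G) = 0.
Expanding along the first row, p(λ) = λ^3 - 14λ^2 + 63λ - 90.
Rational-root test: λ = 3 gives p(3) = 0.
Dividing by (λ - 3) leaves λ^2 - 11λ + 30.
The quadratic factors as (λ - 5)·(λ - 6).
Eigenvalues: 3, 5, 6.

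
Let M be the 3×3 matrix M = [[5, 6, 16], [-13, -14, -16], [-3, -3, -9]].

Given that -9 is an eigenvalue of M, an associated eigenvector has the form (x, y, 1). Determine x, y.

-2, 2

We need (M + 9I)v = 0.
M + 9I = [[14, 6, 16], [-13, -5, -16], [-3, -3, 0]].
Row 1: (14)·x + (6)·y + (16)·1 = 0
Row 2: (-13)·x + (-5)·y + (-16)·1 = 0
Row 3: (-3)·x + (-3)·y + (0)·1 = 0
Solving gives x = -2, y = 2.
Check: M·(-2, 2, 1) = (18, -18, -9) = -9·(-2, 2, 1).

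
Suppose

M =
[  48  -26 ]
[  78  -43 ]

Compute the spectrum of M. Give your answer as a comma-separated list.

-4, 9

det(M - sI) = (48 - s)(-43 - s) - (-26)·(78) = s^2 - 5s - 36.
This factors as (s + 4)·(s - 9) = 0.
Eigenvalues: -4, 9.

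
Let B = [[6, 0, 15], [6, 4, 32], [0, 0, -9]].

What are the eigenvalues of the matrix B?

-9, 4, 6

The characteristic polynomial is p(r) = det(rI - B).
Expanding along the first row, p(r) = r^3 - r^2 - 66r + 216.
Rational-root test: r = 4 gives p(4) = 0.
Dividing by (r - 4) leaves r^2 + 3r - 54.
The quadratic factors as (r + 9)·(r - 6).
Eigenvalues: -9, 4, 6.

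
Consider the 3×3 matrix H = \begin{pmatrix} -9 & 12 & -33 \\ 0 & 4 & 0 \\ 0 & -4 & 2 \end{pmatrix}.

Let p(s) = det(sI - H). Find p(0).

p(0) = det(0·I − H) = det(−H) = (−1)^3·det(H).
det(H) = -72, so p(0) = 72.

72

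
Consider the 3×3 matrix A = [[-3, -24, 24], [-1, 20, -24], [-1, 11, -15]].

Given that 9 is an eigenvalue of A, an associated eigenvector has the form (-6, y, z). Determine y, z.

6, 3

We need (A - 9I)v = 0.
A - 9I = [[-12, -24, 24], [-1, 11, -24], [-1, 11, -24]].
Row 1: (-12)·-6 + (-24)·y + (24)·z = 0
Row 2: (-1)·-6 + (11)·y + (-24)·z = 0
Row 3: (-1)·-6 + (11)·y + (-24)·z = 0
Solving gives y = 6, z = 3.
Check: A·(-6, 6, 3) = (-54, 54, 27) = 9·(-6, 6, 3).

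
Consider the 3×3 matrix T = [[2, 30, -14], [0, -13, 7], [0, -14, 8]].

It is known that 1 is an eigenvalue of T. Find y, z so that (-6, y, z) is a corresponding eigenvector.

We need (T - 1I)v = 0.
T - 1I = [[1, 30, -14], [0, -14, 7], [0, -14, 7]].
Row 1: (1)·-6 + (30)·y + (-14)·z = 0
Row 2: (0)·-6 + (-14)·y + (7)·z = 0
Row 3: (0)·-6 + (-14)·y + (7)·z = 0
Solving gives y = 3, z = 6.
Check: T·(-6, 3, 6) = (-6, 3, 6) = 1·(-6, 3, 6).

3, 6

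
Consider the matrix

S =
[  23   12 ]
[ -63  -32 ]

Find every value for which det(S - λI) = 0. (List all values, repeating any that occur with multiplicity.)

-5, -4

det(S - sI) = (23 - s)(-32 - s) - (12)·(-63) = s^2 + 9s + 20.
This factors as (s + 5)·(s + 4) = 0.
Eigenvalues: -5, -4.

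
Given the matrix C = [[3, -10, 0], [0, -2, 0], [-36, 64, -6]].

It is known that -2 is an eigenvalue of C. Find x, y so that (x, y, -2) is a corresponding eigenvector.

We need (C + 2I)v = 0.
C + 2I = [[5, -10, 0], [0, 0, 0], [-36, 64, -4]].
Row 1: (5)·x + (-10)·y + (0)·-2 = 0
Row 2: (0)·x + (0)·y + (0)·-2 = 0
Row 3: (-36)·x + (64)·y + (-4)·-2 = 0
Solving gives x = 2, y = 1.
Check: C·(2, 1, -2) = (-4, -2, 4) = -2·(2, 1, -2).

2, 1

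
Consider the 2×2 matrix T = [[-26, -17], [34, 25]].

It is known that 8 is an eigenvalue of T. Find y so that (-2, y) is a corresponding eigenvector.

We need (T - 8I)v = 0.
T - 8I = [[-34, -17], [34, 17]].
Row 1: (-34)·-2 + (-17)·y = 0
Row 2: (34)·-2 + (17)·y = 0
Solving gives y = 4.
Check: T·(-2, 4) = (-16, 32) = 8·(-2, 4).

4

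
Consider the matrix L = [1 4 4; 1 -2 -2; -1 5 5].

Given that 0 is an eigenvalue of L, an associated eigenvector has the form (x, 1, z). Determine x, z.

0, -1

We need (L)v = 0.
L = [[1, 4, 4], [1, -2, -2], [-1, 5, 5]].
Row 1: (1)·x + (4)·1 + (4)·z = 0
Row 2: (1)·x + (-2)·1 + (-2)·z = 0
Row 3: (-1)·x + (5)·1 + (5)·z = 0
Solving gives x = 0, z = -1.
Check: L·(0, 1, -1) = (0, 0, 0) = 0·(0, 1, -1).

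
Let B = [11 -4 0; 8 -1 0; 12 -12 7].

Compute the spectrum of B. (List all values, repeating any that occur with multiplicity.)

Set up det(μI - B) = 0.
Expanding along the first row, p(μ) = μ^3 - 17μ^2 + 91μ - 147.
Rational-root test: μ = 3 gives p(3) = 0.
Factor out (μ - 3): p(μ) = (μ - 3)·(μ^2 - 14μ + 49).
The quadratic factor is (μ - 7)^2.
Eigenvalues: 3, 7, 7.

3, 7, 7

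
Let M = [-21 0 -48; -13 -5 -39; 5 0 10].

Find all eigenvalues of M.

The characteristic polynomial is p(λ) = det(λI - M).
Expanding the 3×3 determinant: p(λ) = λ^3 + 16λ^2 + 85λ + 150.
Try λ = -6: p(-6) = 0, so -6 is a root.
Factor out (λ + 6): p(λ) = (λ + 6)·(λ^2 + 10λ + 25).
The quadratic factor is (λ + 5)^2.
Eigenvalues: -6, -5, -5.

-6, -5, -5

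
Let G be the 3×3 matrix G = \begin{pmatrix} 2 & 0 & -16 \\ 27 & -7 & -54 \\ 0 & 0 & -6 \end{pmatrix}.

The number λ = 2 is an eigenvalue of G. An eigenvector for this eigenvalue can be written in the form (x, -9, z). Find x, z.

We need (G - 2I)v = 0.
G - 2I = [[0, 0, -16], [27, -9, -54], [0, 0, -8]].
Row 1: (0)·x + (0)·-9 + (-16)·z = 0
Row 2: (27)·x + (-9)·-9 + (-54)·z = 0
Row 3: (0)·x + (0)·-9 + (-8)·z = 0
Solving gives x = -3, z = 0.
Check: G·(-3, -9, 0) = (-6, -18, 0) = 2·(-3, -9, 0).

-3, 0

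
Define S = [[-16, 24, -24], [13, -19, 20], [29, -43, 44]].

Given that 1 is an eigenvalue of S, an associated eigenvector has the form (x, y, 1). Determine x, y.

We need (S - 1I)v = 0.
S - 1I = [[-17, 24, -24], [13, -20, 20], [29, -43, 43]].
Row 1: (-17)·x + (24)·y + (-24)·1 = 0
Row 2: (13)·x + (-20)·y + (20)·1 = 0
Row 3: (29)·x + (-43)·y + (43)·1 = 0
Solving gives x = 0, y = 1.
Check: S·(0, 1, 1) = (0, 1, 1) = 1·(0, 1, 1).

0, 1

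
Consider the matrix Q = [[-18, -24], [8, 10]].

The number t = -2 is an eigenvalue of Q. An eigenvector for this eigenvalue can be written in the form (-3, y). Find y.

2

We need (Q + 2I)v = 0.
Q + 2I = [[-16, -24], [8, 12]].
Row 1: (-16)·-3 + (-24)·y = 0
Row 2: (8)·-3 + (12)·y = 0
Solving gives y = 2.
Check: Q·(-3, 2) = (6, -4) = -2·(-3, 2).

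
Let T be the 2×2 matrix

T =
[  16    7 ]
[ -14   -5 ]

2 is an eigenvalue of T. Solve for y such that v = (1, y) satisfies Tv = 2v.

We need (T - 2I)v = 0.
T - 2I = [[14, 7], [-14, -7]].
Row 1: (14)·1 + (7)·y = 0
Row 2: (-14)·1 + (-7)·y = 0
Solving gives y = -2.
Check: T·(1, -2) = (2, -4) = 2·(1, -2).

-2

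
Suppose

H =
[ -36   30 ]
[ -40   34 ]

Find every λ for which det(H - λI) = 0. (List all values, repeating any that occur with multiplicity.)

det(H - λI) = (-36 - λ)(34 - λ) - (30)·(-40) = λ^2 + 2λ - 24.
This factors as (λ + 6)·(λ - 4) = 0.
Eigenvalues: -6, 4.

-6, 4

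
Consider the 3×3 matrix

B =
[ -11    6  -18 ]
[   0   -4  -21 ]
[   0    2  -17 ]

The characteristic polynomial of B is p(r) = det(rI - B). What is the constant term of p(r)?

1210

p(r) = r^3 + 32r^2 + 341r + 1210.
The constant term is 1210.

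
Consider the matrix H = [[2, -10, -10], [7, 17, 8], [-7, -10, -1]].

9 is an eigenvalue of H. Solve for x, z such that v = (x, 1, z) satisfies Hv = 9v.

0, -1

We need (H - 9I)v = 0.
H - 9I = [[-7, -10, -10], [7, 8, 8], [-7, -10, -10]].
Row 1: (-7)·x + (-10)·1 + (-10)·z = 0
Row 2: (7)·x + (8)·1 + (8)·z = 0
Row 3: (-7)·x + (-10)·1 + (-10)·z = 0
Solving gives x = 0, z = -1.
Check: H·(0, 1, -1) = (0, 9, -9) = 9·(0, 1, -1).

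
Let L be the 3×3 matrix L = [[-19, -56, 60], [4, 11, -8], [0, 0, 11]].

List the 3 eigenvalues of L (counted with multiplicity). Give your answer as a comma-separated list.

The characteristic polynomial is p(lambda) = det(lambda·I - L).
Expanding along the first row, p(lambda) = lambda^3 - 3·lambda^2 - 73·lambda - 165.
Since p(-3) = 0, lambda = -3 is a root.
Factor out (lambda + 3): p(lambda) = (lambda + 3)·(lambda^2 - 6·lambda - 55).
The quadratic factors as (lambda + 5)·(lambda - 11).
Eigenvalues: -5, -3, 11.

-5, -3, 11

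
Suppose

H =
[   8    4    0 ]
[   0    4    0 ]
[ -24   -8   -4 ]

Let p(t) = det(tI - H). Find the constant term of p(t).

128

p(t) = t^3 - 8t^2 - 16t + 128.
The constant term is 128.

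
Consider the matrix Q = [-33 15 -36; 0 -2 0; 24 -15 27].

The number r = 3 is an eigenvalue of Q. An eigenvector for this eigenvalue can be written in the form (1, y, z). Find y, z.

We need (Q - 3I)v = 0.
Q - 3I = [[-36, 15, -36], [0, -5, 0], [24, -15, 24]].
Row 1: (-36)·1 + (15)·y + (-36)·z = 0
Row 2: (0)·1 + (-5)·y + (0)·z = 0
Row 3: (24)·1 + (-15)·y + (24)·z = 0
Solving gives y = 0, z = -1.
Check: Q·(1, 0, -1) = (3, 0, -3) = 3·(1, 0, -1).

0, -1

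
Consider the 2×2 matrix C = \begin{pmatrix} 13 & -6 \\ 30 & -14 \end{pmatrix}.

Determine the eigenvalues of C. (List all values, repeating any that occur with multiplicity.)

det(C - μI) = (13 - μ)(-14 - μ) - (-6)·(30) = μ^2 + μ - 2.
This factors as (μ + 2)·(μ - 1) = 0.
Eigenvalues: -2, 1.

-2, 1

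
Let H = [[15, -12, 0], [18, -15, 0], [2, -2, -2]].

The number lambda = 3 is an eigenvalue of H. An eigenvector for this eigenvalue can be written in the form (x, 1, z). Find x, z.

We need (H - 3I)v = 0.
H - 3I = [[12, -12, 0], [18, -18, 0], [2, -2, -5]].
Row 1: (12)·x + (-12)·1 + (0)·z = 0
Row 2: (18)·x + (-18)·1 + (0)·z = 0
Row 3: (2)·x + (-2)·1 + (-5)·z = 0
Solving gives x = 1, z = 0.
Check: H·(1, 1, 0) = (3, 3, 0) = 3·(1, 1, 0).

1, 0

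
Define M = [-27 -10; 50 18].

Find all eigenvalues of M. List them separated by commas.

det(M - μI) = (-27 - μ)(18 - μ) - (-10)·(50) = μ^2 + 9μ + 14.
This factors as (μ + 7)·(μ + 2) = 0.
Eigenvalues: -7, -2.

-7, -2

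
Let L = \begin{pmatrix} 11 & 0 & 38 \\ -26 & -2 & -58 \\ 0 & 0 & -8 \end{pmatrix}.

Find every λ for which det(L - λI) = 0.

Compute the characteristic polynomial p(μ) = det(μI - L).
Cofactor expansion gives p(μ) = μ^3 - μ^2 - 94μ - 176.
Rational-root test: μ = -2 gives p(-2) = 0.
Dividing by (μ + 2) leaves μ^2 - 3μ - 88.
The quadratic factors as (μ + 8)·(μ - 11).
Eigenvalues: -8, -2, 11.

-8, -2, 11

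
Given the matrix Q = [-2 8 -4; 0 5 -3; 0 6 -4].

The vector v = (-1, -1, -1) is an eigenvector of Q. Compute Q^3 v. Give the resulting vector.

(-8, -8, -8)

First find the eigenvalue: Qv = (-2, -2, -2) = 2·(-1, -1, -1), so λ = 2.
Then Q^3 v = λ^3·v = 2^3·(-1, -1, -1) = 8·(-1, -1, -1) = (-8, -8, -8).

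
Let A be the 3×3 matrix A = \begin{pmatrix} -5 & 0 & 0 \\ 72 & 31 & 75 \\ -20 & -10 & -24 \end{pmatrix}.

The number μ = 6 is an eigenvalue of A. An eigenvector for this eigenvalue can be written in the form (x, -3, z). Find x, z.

We need (A - 6I)v = 0.
A - 6I = [[-11, 0, 0], [72, 25, 75], [-20, -10, -30]].
Row 1: (-11)·x + (0)·-3 + (0)·z = 0
Row 2: (72)·x + (25)·-3 + (75)·z = 0
Row 3: (-20)·x + (-10)·-3 + (-30)·z = 0
Solving gives x = 0, z = 1.
Check: A·(0, -3, 1) = (0, -18, 6) = 6·(0, -3, 1).

0, 1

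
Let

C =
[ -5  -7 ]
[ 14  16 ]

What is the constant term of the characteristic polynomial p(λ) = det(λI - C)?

18

p(0) = det(0·I − C) = det(−C) = (−1)^2·det(C).
det(C) = 18, so p(0) = 18.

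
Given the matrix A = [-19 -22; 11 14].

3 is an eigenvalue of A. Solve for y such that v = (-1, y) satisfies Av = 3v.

1

We need (A - 3I)v = 0.
A - 3I = [[-22, -22], [11, 11]].
Row 1: (-22)·-1 + (-22)·y = 0
Row 2: (11)·-1 + (11)·y = 0
Solving gives y = 1.
Check: A·(-1, 1) = (-3, 3) = 3·(-1, 1).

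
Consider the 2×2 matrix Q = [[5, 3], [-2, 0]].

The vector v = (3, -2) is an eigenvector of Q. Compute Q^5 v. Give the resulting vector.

(729, -486)

First find the eigenvalue: Qv = (9, -6) = 3·(3, -2), so λ = 3.
Then Q^5 v = λ^5·v = 3^5·(3, -2) = 243·(3, -2) = (729, -486).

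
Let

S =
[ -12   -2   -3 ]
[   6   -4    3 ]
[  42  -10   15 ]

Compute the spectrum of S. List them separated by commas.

Set up det(λI - S) = 0.
Expanding the 3×3 determinant: p(λ) = λ^3 + λ^2 - 24λ + 36.
Rational-root test: λ = 2 gives p(2) = 0.
Factor out (λ - 2): p(λ) = (λ - 2)·(λ^2 + 3λ - 18).
The quadratic factors as (λ + 6)·(λ - 3).
Eigenvalues: -6, 2, 3.

-6, 2, 3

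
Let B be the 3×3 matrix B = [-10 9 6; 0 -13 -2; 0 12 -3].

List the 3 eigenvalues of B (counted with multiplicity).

Set up det(tI - B) = 0.
Cofactor expansion gives p(t) = t^3 + 26t^2 + 223t + 630.
Rational-root test: t = -7 gives p(-7) = 0.
Factor out (t + 7): p(t) = (t + 7)·(t^2 + 19t + 90).
The quadratic factors as (t + 10)·(t + 9).
Eigenvalues: -10, -9, -7.

-10, -9, -7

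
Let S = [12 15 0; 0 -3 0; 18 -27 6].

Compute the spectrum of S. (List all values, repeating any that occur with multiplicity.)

Compute the characteristic polynomial p(t) = det(tI - S).
Cofactor expansion gives p(t) = t^3 - 15t^2 + 18t + 216.
Rational-root test: t = -3 gives p(-3) = 0.
Dividing by (t + 3) leaves t^2 - 18t + 72.
The quadratic factors as (t - 6)·(t - 12).
Eigenvalues: -3, 6, 12.

-3, 6, 12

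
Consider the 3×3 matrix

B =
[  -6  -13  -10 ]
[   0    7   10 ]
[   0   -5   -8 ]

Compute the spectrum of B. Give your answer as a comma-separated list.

Set up det(λI - B) = 0.
Expanding along the first row, p(λ) = λ^3 + 7λ^2 - 36.
Try λ = 2: p(2) = 0, so 2 is a root.
Factor out (λ - 2): p(λ) = (λ - 2)·(λ^2 + 9λ + 18).
The quadratic factors as (λ + 6)·(λ + 3).
Eigenvalues: -6, -3, 2.

-6, -3, 2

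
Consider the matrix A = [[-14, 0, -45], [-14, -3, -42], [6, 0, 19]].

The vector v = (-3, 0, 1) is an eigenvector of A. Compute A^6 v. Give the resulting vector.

First find the eigenvalue: Av = (-3, 0, 1) = 1·(-3, 0, 1), so λ = 1.
Then A^6 v = λ^6·v = 1^6·(-3, 0, 1) = 1·(-3, 0, 1) = (-3, 0, 1).

(-3, 0, 1)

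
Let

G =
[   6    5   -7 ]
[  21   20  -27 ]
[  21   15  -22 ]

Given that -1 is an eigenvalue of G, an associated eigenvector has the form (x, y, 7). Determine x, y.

We need (G + 1I)v = 0.
G + 1I = [[7, 5, -7], [21, 21, -27], [21, 15, -21]].
Row 1: (7)·x + (5)·y + (-7)·7 = 0
Row 2: (21)·x + (21)·y + (-27)·7 = 0
Row 3: (21)·x + (15)·y + (-21)·7 = 0
Solving gives x = 2, y = 7.
Check: G·(2, 7, 7) = (-2, -7, -7) = -1·(2, 7, 7).

2, 7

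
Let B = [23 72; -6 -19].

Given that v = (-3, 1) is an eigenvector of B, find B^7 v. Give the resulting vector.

(3, -1)

First find the eigenvalue: Bv = (3, -1) = -1·(-3, 1), so λ = -1.
Then B^7 v = λ^7·v = (-1)^7·(-3, 1) = -1·(-3, 1) = (3, -1).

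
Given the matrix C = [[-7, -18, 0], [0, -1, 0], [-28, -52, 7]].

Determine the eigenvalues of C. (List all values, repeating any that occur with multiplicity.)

Set up det(μI - C) = 0.
Expanding along the first row, p(μ) = μ^3 + μ^2 - 49μ - 49.
Rational-root test: μ = -1 gives p(-1) = 0.
Factor out (μ + 1): p(μ) = (μ + 1)·(μ^2 - 49).
The quadratic factors as (μ + 7)·(μ - 7).
Eigenvalues: -7, -1, 7.

-7, -1, 7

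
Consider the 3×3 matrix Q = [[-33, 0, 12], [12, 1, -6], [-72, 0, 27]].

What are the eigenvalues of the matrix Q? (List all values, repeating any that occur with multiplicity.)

The characteristic polynomial is p(λ) = det(λI - Q).
Cofactor expansion gives p(λ) = λ^3 + 5λ^2 - 33λ + 27.
Try λ = 1: p(1) = 0, so 1 is a root.
Dividing by (λ - 1) leaves λ^2 + 6λ - 27.
The quadratic factors as (λ + 9)·(λ - 3).
Eigenvalues: -9, 1, 3.

-9, 1, 3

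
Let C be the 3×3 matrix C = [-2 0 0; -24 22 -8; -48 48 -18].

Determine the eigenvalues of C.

Set up det(rI - C) = 0.
Expanding along the first row, p(r) = r^3 - 2r^2 - 20r - 24.
Since p(-2) = 0, r = -2 is a root.
Factor out (r + 2): p(r) = (r + 2)·(r^2 - 4r - 12).
The quadratic factors as (r + 2)·(r - 6).
Eigenvalues: -2, -2, 6.

-2, -2, 6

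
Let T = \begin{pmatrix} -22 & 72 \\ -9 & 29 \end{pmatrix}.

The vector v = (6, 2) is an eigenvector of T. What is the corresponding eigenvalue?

Compute Tv: T·(6, 2) = (12, 4).
Since Tv = λv, compare component 1: 12 = λ·6, so λ = 2.

2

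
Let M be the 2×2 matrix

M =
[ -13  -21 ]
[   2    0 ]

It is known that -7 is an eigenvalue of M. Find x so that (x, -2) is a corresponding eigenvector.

7

We need (M + 7I)v = 0.
M + 7I = [[-6, -21], [2, 7]].
Row 1: (-6)·x + (-21)·-2 = 0
Row 2: (2)·x + (7)·-2 = 0
Solving gives x = 7.
Check: M·(7, -2) = (-49, 14) = -7·(7, -2).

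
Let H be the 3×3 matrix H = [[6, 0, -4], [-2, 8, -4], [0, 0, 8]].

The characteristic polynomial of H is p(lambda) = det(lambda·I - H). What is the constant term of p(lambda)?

-384

p(lambda) = lambda^3 - 22·lambda^2 + 160·lambda - 384.
The constant term is -384.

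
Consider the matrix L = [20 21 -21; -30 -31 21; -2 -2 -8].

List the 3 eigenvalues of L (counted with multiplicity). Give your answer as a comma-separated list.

Set up det(μI - L) = 0.
Cofactor expansion gives p(μ) = μ^3 + 19μ^2 + 98μ + 80.
Rational-root test: μ = -10 gives p(-10) = 0.
Dividing by (μ + 10) leaves μ^2 + 9μ + 8.
The quadratic factors as (μ + 8)·(μ + 1).
Eigenvalues: -10, -8, -1.

-10, -8, -1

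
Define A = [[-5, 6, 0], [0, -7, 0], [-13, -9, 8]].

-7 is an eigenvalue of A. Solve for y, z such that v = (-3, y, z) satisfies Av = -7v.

1, -2

We need (A + 7I)v = 0.
A + 7I = [[2, 6, 0], [0, 0, 0], [-13, -9, 15]].
Row 1: (2)·-3 + (6)·y + (0)·z = 0
Row 2: (0)·-3 + (0)·y + (0)·z = 0
Row 3: (-13)·-3 + (-9)·y + (15)·z = 0
Solving gives y = 1, z = -2.
Check: A·(-3, 1, -2) = (21, -7, 14) = -7·(-3, 1, -2).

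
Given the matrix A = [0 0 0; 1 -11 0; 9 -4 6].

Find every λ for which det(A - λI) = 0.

A is lower triangular, so its eigenvalues are the diagonal entries.
Diagonal: 0, -11, 6.

-11, 0, 6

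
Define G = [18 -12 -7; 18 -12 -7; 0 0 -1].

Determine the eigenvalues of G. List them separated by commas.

Compute the characteristic polynomial p(s) = det(sI - G).
Expanding the 3×3 determinant: p(s) = s^3 - 5s^2 - 6s.
Since p(0) = 0, s = 0 is a root.
Dividing by s leaves s^2 - 5s - 6.
The quadratic factors as (s + 1)·(s - 6).
Eigenvalues: -1, 0, 6.

-1, 0, 6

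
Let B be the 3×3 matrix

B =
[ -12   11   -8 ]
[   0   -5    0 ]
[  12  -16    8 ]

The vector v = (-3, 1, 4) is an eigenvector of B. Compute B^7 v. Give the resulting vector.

(234375, -78125, -312500)

First find the eigenvalue: Bv = (15, -5, -20) = -5·(-3, 1, 4), so λ = -5.
Then B^7 v = λ^7·v = (-5)^7·(-3, 1, 4) = -78125·(-3, 1, 4) = (234375, -78125, -312500).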